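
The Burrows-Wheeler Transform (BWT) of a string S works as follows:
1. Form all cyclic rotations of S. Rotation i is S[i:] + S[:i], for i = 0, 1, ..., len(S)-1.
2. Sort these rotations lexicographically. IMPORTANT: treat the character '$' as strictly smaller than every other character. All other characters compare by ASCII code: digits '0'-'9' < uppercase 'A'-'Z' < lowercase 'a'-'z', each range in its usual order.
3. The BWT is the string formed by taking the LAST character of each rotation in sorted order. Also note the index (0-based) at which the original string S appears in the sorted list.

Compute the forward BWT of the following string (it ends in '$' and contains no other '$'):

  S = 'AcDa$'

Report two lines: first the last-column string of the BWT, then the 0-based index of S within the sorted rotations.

All 5 rotations (rotation i = S[i:]+S[:i]):
  rot[0] = AcDa$
  rot[1] = cDa$A
  rot[2] = Da$Ac
  rot[3] = a$AcD
  rot[4] = $AcDa
Sorted (with $ < everything):
  sorted[0] = $AcDa  (last char: 'a')
  sorted[1] = AcDa$  (last char: '$')
  sorted[2] = Da$Ac  (last char: 'c')
  sorted[3] = a$AcD  (last char: 'D')
  sorted[4] = cDa$A  (last char: 'A')
Last column: a$cDA
Original string S is at sorted index 1

Answer: a$cDA
1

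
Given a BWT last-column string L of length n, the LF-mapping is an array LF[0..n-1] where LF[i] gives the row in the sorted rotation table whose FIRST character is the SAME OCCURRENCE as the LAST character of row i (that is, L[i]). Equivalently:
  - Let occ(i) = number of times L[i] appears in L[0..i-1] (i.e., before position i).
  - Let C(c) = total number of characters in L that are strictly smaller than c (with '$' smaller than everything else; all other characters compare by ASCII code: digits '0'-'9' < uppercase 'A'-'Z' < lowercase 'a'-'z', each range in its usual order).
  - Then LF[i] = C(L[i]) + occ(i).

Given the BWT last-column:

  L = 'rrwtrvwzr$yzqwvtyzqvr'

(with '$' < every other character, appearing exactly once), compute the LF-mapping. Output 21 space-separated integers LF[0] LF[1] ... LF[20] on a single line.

Answer: 3 4 13 8 5 10 14 18 6 0 16 19 1 15 11 9 17 20 2 12 7

Derivation:
Char counts: '$':1, 'q':2, 'r':5, 't':2, 'v':3, 'w':3, 'y':2, 'z':3
C (first-col start): C('$')=0, C('q')=1, C('r')=3, C('t')=8, C('v')=10, C('w')=13, C('y')=16, C('z')=18
L[0]='r': occ=0, LF[0]=C('r')+0=3+0=3
L[1]='r': occ=1, LF[1]=C('r')+1=3+1=4
L[2]='w': occ=0, LF[2]=C('w')+0=13+0=13
L[3]='t': occ=0, LF[3]=C('t')+0=8+0=8
L[4]='r': occ=2, LF[4]=C('r')+2=3+2=5
L[5]='v': occ=0, LF[5]=C('v')+0=10+0=10
L[6]='w': occ=1, LF[6]=C('w')+1=13+1=14
L[7]='z': occ=0, LF[7]=C('z')+0=18+0=18
L[8]='r': occ=3, LF[8]=C('r')+3=3+3=6
L[9]='$': occ=0, LF[9]=C('$')+0=0+0=0
L[10]='y': occ=0, LF[10]=C('y')+0=16+0=16
L[11]='z': occ=1, LF[11]=C('z')+1=18+1=19
L[12]='q': occ=0, LF[12]=C('q')+0=1+0=1
L[13]='w': occ=2, LF[13]=C('w')+2=13+2=15
L[14]='v': occ=1, LF[14]=C('v')+1=10+1=11
L[15]='t': occ=1, LF[15]=C('t')+1=8+1=9
L[16]='y': occ=1, LF[16]=C('y')+1=16+1=17
L[17]='z': occ=2, LF[17]=C('z')+2=18+2=20
L[18]='q': occ=1, LF[18]=C('q')+1=1+1=2
L[19]='v': occ=2, LF[19]=C('v')+2=10+2=12
L[20]='r': occ=4, LF[20]=C('r')+4=3+4=7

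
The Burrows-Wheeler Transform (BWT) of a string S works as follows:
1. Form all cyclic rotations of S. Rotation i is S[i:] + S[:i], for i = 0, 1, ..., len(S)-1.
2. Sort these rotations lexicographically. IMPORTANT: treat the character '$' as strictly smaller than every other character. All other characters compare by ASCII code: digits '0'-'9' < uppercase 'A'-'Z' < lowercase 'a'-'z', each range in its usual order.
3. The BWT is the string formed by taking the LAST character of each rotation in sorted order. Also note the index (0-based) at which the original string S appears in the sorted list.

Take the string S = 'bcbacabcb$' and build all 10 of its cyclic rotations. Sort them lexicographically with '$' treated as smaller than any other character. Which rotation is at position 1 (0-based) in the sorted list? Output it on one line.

All 10 rotations (rotation i = S[i:]+S[:i]):
  rot[0] = bcbacabcb$
  rot[1] = cbacabcb$b
  rot[2] = bacabcb$bc
  rot[3] = acabcb$bcb
  rot[4] = cabcb$bcba
  rot[5] = abcb$bcbac
  rot[6] = bcb$bcbaca
  rot[7] = cb$bcbacab
  rot[8] = b$bcbacabc
  rot[9] = $bcbacabcb
Sorted (with $ < everything):
  sorted[0] = $bcbacabcb
  sorted[1] = abcb$bcbac
  sorted[2] = acabcb$bcb
  sorted[3] = b$bcbacabc
  sorted[4] = bacabcb$bc
  sorted[5] = bcb$bcbaca
  sorted[6] = bcbacabcb$
  sorted[7] = cabcb$bcba
  sorted[8] = cb$bcbacab
  sorted[9] = cbacabcb$b
sorted[1] = abcb$bcbac

Answer: abcb$bcbac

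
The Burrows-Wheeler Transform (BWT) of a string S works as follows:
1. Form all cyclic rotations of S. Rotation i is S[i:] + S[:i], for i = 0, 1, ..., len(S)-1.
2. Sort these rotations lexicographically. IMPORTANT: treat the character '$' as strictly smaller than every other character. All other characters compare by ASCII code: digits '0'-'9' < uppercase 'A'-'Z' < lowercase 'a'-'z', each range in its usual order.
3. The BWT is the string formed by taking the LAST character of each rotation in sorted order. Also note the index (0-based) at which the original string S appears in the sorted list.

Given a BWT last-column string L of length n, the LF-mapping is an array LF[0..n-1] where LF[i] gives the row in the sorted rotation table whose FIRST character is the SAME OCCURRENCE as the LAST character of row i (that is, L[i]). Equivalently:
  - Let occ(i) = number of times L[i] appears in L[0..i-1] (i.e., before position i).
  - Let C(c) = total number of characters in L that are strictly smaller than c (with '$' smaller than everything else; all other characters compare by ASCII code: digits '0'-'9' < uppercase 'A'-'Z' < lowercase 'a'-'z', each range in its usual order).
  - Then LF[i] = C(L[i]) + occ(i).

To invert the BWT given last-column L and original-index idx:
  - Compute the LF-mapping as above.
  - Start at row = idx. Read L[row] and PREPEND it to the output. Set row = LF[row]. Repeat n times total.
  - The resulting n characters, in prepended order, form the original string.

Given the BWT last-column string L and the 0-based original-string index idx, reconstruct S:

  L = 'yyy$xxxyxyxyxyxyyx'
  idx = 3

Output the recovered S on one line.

LF mapping: 9 10 11 0 1 2 3 12 4 13 5 14 6 15 7 16 17 8
Walk LF starting at row 3, prepending L[row]:
  step 1: row=3, L[3]='$', prepend. Next row=LF[3]=0
  step 2: row=0, L[0]='y', prepend. Next row=LF[0]=9
  step 3: row=9, L[9]='y', prepend. Next row=LF[9]=13
  step 4: row=13, L[13]='y', prepend. Next row=LF[13]=15
  step 5: row=15, L[15]='y', prepend. Next row=LF[15]=16
  step 6: row=16, L[16]='y', prepend. Next row=LF[16]=17
  step 7: row=17, L[17]='x', prepend. Next row=LF[17]=8
  step 8: row=8, L[8]='x', prepend. Next row=LF[8]=4
  step 9: row=4, L[4]='x', prepend. Next row=LF[4]=1
  step 10: row=1, L[1]='y', prepend. Next row=LF[1]=10
  step 11: row=10, L[10]='x', prepend. Next row=LF[10]=5
  step 12: row=5, L[5]='x', prepend. Next row=LF[5]=2
  step 13: row=2, L[2]='y', prepend. Next row=LF[2]=11
  step 14: row=11, L[11]='y', prepend. Next row=LF[11]=14
  step 15: row=14, L[14]='x', prepend. Next row=LF[14]=7
  step 16: row=7, L[7]='y', prepend. Next row=LF[7]=12
  step 17: row=12, L[12]='x', prepend. Next row=LF[12]=6
  step 18: row=6, L[6]='x', prepend. Next row=LF[6]=3
Reversed output: xxyxyyxxyxxxyyyyy$

Answer: xxyxyyxxyxxxyyyyy$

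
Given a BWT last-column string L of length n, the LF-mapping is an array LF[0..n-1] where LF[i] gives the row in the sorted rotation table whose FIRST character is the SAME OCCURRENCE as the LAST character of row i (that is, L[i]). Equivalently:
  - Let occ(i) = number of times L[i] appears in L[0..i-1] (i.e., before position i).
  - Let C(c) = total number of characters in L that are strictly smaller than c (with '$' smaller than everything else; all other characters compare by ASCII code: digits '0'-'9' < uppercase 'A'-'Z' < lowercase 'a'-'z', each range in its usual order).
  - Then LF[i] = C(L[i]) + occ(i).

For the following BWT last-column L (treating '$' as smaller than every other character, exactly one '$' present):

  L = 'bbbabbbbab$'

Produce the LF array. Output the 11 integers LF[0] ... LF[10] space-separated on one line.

Char counts: '$':1, 'a':2, 'b':8
C (first-col start): C('$')=0, C('a')=1, C('b')=3
L[0]='b': occ=0, LF[0]=C('b')+0=3+0=3
L[1]='b': occ=1, LF[1]=C('b')+1=3+1=4
L[2]='b': occ=2, LF[2]=C('b')+2=3+2=5
L[3]='a': occ=0, LF[3]=C('a')+0=1+0=1
L[4]='b': occ=3, LF[4]=C('b')+3=3+3=6
L[5]='b': occ=4, LF[5]=C('b')+4=3+4=7
L[6]='b': occ=5, LF[6]=C('b')+5=3+5=8
L[7]='b': occ=6, LF[7]=C('b')+6=3+6=9
L[8]='a': occ=1, LF[8]=C('a')+1=1+1=2
L[9]='b': occ=7, LF[9]=C('b')+7=3+7=10
L[10]='$': occ=0, LF[10]=C('$')+0=0+0=0

Answer: 3 4 5 1 6 7 8 9 2 10 0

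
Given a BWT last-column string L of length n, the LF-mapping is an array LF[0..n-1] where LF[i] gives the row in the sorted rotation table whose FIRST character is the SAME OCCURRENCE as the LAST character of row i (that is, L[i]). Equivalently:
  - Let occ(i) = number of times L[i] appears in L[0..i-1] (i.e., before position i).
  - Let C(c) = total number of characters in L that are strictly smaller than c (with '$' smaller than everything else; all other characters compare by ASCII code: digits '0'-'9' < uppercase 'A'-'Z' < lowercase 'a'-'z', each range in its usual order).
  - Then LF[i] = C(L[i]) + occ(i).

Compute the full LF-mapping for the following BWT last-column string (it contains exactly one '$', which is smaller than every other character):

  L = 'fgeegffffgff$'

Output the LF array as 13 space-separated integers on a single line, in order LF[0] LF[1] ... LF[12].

Char counts: '$':1, 'e':2, 'f':7, 'g':3
C (first-col start): C('$')=0, C('e')=1, C('f')=3, C('g')=10
L[0]='f': occ=0, LF[0]=C('f')+0=3+0=3
L[1]='g': occ=0, LF[1]=C('g')+0=10+0=10
L[2]='e': occ=0, LF[2]=C('e')+0=1+0=1
L[3]='e': occ=1, LF[3]=C('e')+1=1+1=2
L[4]='g': occ=1, LF[4]=C('g')+1=10+1=11
L[5]='f': occ=1, LF[5]=C('f')+1=3+1=4
L[6]='f': occ=2, LF[6]=C('f')+2=3+2=5
L[7]='f': occ=3, LF[7]=C('f')+3=3+3=6
L[8]='f': occ=4, LF[8]=C('f')+4=3+4=7
L[9]='g': occ=2, LF[9]=C('g')+2=10+2=12
L[10]='f': occ=5, LF[10]=C('f')+5=3+5=8
L[11]='f': occ=6, LF[11]=C('f')+6=3+6=9
L[12]='$': occ=0, LF[12]=C('$')+0=0+0=0

Answer: 3 10 1 2 11 4 5 6 7 12 8 9 0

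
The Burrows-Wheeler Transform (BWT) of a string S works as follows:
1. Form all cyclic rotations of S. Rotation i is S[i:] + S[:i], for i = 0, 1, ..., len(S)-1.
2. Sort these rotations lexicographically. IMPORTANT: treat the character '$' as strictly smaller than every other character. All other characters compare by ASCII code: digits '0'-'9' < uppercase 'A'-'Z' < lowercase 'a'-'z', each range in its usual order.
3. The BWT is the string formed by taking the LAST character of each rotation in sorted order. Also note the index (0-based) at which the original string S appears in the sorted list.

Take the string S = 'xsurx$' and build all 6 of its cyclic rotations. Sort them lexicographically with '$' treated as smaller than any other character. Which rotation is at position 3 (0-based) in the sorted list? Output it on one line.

All 6 rotations (rotation i = S[i:]+S[:i]):
  rot[0] = xsurx$
  rot[1] = surx$x
  rot[2] = urx$xs
  rot[3] = rx$xsu
  rot[4] = x$xsur
  rot[5] = $xsurx
Sorted (with $ < everything):
  sorted[0] = $xsurx
  sorted[1] = rx$xsu
  sorted[2] = surx$x
  sorted[3] = urx$xs
  sorted[4] = x$xsur
  sorted[5] = xsurx$
sorted[3] = urx$xs

Answer: urx$xs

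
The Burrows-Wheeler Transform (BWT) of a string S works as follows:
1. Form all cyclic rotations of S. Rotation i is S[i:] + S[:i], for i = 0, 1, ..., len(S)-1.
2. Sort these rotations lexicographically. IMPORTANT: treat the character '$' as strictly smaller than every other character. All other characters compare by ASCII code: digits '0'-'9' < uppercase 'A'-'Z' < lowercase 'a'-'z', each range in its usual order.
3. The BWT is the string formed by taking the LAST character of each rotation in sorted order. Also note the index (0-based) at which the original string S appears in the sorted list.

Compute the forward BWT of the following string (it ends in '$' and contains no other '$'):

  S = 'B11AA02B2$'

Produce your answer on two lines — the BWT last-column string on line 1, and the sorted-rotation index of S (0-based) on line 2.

Answer: 2AB1B0A1$2
8

Derivation:
All 10 rotations (rotation i = S[i:]+S[:i]):
  rot[0] = B11AA02B2$
  rot[1] = 11AA02B2$B
  rot[2] = 1AA02B2$B1
  rot[3] = AA02B2$B11
  rot[4] = A02B2$B11A
  rot[5] = 02B2$B11AA
  rot[6] = 2B2$B11AA0
  rot[7] = B2$B11AA02
  rot[8] = 2$B11AA02B
  rot[9] = $B11AA02B2
Sorted (with $ < everything):
  sorted[0] = $B11AA02B2  (last char: '2')
  sorted[1] = 02B2$B11AA  (last char: 'A')
  sorted[2] = 11AA02B2$B  (last char: 'B')
  sorted[3] = 1AA02B2$B1  (last char: '1')
  sorted[4] = 2$B11AA02B  (last char: 'B')
  sorted[5] = 2B2$B11AA0  (last char: '0')
  sorted[6] = A02B2$B11A  (last char: 'A')
  sorted[7] = AA02B2$B11  (last char: '1')
  sorted[8] = B11AA02B2$  (last char: '$')
  sorted[9] = B2$B11AA02  (last char: '2')
Last column: 2AB1B0A1$2
Original string S is at sorted index 8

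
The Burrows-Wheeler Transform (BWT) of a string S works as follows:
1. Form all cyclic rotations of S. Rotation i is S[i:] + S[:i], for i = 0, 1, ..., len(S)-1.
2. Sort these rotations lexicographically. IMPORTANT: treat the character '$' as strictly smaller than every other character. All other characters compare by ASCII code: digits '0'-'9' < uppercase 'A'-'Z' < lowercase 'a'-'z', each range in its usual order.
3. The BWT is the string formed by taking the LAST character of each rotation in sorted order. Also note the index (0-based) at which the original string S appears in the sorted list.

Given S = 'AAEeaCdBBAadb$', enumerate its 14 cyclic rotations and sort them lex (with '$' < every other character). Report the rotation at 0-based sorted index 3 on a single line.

All 14 rotations (rotation i = S[i:]+S[:i]):
  rot[0] = AAEeaCdBBAadb$
  rot[1] = AEeaCdBBAadb$A
  rot[2] = EeaCdBBAadb$AA
  rot[3] = eaCdBBAadb$AAE
  rot[4] = aCdBBAadb$AAEe
  rot[5] = CdBBAadb$AAEea
  rot[6] = dBBAadb$AAEeaC
  rot[7] = BBAadb$AAEeaCd
  rot[8] = BAadb$AAEeaCdB
  rot[9] = Aadb$AAEeaCdBB
  rot[10] = adb$AAEeaCdBBA
  rot[11] = db$AAEeaCdBBAa
  rot[12] = b$AAEeaCdBBAad
  rot[13] = $AAEeaCdBBAadb
Sorted (with $ < everything):
  sorted[0] = $AAEeaCdBBAadb
  sorted[1] = AAEeaCdBBAadb$
  sorted[2] = AEeaCdBBAadb$A
  sorted[3] = Aadb$AAEeaCdBB
  sorted[4] = BAadb$AAEeaCdB
  sorted[5] = BBAadb$AAEeaCd
  sorted[6] = CdBBAadb$AAEea
  sorted[7] = EeaCdBBAadb$AA
  sorted[8] = aCdBBAadb$AAEe
  sorted[9] = adb$AAEeaCdBBA
  sorted[10] = b$AAEeaCdBBAad
  sorted[11] = dBBAadb$AAEeaC
  sorted[12] = db$AAEeaCdBBAa
  sorted[13] = eaCdBBAadb$AAE
sorted[3] = Aadb$AAEeaCdBB

Answer: Aadb$AAEeaCdBB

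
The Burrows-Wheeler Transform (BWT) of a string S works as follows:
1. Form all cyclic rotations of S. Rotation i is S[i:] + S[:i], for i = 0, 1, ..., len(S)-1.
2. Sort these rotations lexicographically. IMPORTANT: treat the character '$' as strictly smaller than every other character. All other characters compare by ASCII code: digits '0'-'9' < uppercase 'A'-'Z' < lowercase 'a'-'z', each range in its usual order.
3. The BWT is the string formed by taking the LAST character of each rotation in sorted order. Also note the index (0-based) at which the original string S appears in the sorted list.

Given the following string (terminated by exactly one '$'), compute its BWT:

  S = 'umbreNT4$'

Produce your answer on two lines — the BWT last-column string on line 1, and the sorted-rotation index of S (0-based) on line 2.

Answer: 4TeNmrub$
8

Derivation:
All 9 rotations (rotation i = S[i:]+S[:i]):
  rot[0] = umbreNT4$
  rot[1] = mbreNT4$u
  rot[2] = breNT4$um
  rot[3] = reNT4$umb
  rot[4] = eNT4$umbr
  rot[5] = NT4$umbre
  rot[6] = T4$umbreN
  rot[7] = 4$umbreNT
  rot[8] = $umbreNT4
Sorted (with $ < everything):
  sorted[0] = $umbreNT4  (last char: '4')
  sorted[1] = 4$umbreNT  (last char: 'T')
  sorted[2] = NT4$umbre  (last char: 'e')
  sorted[3] = T4$umbreN  (last char: 'N')
  sorted[4] = breNT4$um  (last char: 'm')
  sorted[5] = eNT4$umbr  (last char: 'r')
  sorted[6] = mbreNT4$u  (last char: 'u')
  sorted[7] = reNT4$umb  (last char: 'b')
  sorted[8] = umbreNT4$  (last char: '$')
Last column: 4TeNmrub$
Original string S is at sorted index 8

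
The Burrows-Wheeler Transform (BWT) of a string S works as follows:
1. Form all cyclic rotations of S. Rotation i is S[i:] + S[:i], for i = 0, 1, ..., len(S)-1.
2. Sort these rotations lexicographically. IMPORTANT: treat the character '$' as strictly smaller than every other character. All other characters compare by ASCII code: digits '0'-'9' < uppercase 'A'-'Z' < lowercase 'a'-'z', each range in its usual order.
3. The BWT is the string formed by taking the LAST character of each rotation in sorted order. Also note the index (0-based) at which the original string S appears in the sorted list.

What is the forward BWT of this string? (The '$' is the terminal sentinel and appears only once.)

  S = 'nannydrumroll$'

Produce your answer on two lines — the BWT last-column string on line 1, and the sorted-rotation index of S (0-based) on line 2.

Answer: lnylou$anrmdrn
6

Derivation:
All 14 rotations (rotation i = S[i:]+S[:i]):
  rot[0] = nannydrumroll$
  rot[1] = annydrumroll$n
  rot[2] = nnydrumroll$na
  rot[3] = nydrumroll$nan
  rot[4] = ydrumroll$nann
  rot[5] = drumroll$nanny
  rot[6] = rumroll$nannyd
  rot[7] = umroll$nannydr
  rot[8] = mroll$nannydru
  rot[9] = roll$nannydrum
  rot[10] = oll$nannydrumr
  rot[11] = ll$nannydrumro
  rot[12] = l$nannydrumrol
  rot[13] = $nannydrumroll
Sorted (with $ < everything):
  sorted[0] = $nannydrumroll  (last char: 'l')
  sorted[1] = annydrumroll$n  (last char: 'n')
  sorted[2] = drumroll$nanny  (last char: 'y')
  sorted[3] = l$nannydrumrol  (last char: 'l')
  sorted[4] = ll$nannydrumro  (last char: 'o')
  sorted[5] = mroll$nannydru  (last char: 'u')
  sorted[6] = nannydrumroll$  (last char: '$')
  sorted[7] = nnydrumroll$na  (last char: 'a')
  sorted[8] = nydrumroll$nan  (last char: 'n')
  sorted[9] = oll$nannydrumr  (last char: 'r')
  sorted[10] = roll$nannydrum  (last char: 'm')
  sorted[11] = rumroll$nannyd  (last char: 'd')
  sorted[12] = umroll$nannydr  (last char: 'r')
  sorted[13] = ydrumroll$nann  (last char: 'n')
Last column: lnylou$anrmdrn
Original string S is at sorted index 6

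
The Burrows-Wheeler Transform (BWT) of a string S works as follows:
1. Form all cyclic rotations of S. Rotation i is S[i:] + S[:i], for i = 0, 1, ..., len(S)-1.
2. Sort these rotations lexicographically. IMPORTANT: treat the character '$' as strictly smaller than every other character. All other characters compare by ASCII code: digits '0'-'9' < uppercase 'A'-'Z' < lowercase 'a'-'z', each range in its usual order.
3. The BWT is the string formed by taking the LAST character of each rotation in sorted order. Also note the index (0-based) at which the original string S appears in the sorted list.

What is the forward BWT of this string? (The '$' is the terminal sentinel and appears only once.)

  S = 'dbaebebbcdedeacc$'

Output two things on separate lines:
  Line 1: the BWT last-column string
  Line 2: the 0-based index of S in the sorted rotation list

Answer: cebdebecab$ecdbad
10

Derivation:
All 17 rotations (rotation i = S[i:]+S[:i]):
  rot[0] = dbaebebbcdedeacc$
  rot[1] = baebebbcdedeacc$d
  rot[2] = aebebbcdedeacc$db
  rot[3] = ebebbcdedeacc$dba
  rot[4] = bebbcdedeacc$dbae
  rot[5] = ebbcdedeacc$dbaeb
  rot[6] = bbcdedeacc$dbaebe
  rot[7] = bcdedeacc$dbaebeb
  rot[8] = cdedeacc$dbaebebb
  rot[9] = dedeacc$dbaebebbc
  rot[10] = edeacc$dbaebebbcd
  rot[11] = deacc$dbaebebbcde
  rot[12] = eacc$dbaebebbcded
  rot[13] = acc$dbaebebbcdede
  rot[14] = cc$dbaebebbcdedea
  rot[15] = c$dbaebebbcdedeac
  rot[16] = $dbaebebbcdedeacc
Sorted (with $ < everything):
  sorted[0] = $dbaebebbcdedeacc  (last char: 'c')
  sorted[1] = acc$dbaebebbcdede  (last char: 'e')
  sorted[2] = aebebbcdedeacc$db  (last char: 'b')
  sorted[3] = baebebbcdedeacc$d  (last char: 'd')
  sorted[4] = bbcdedeacc$dbaebe  (last char: 'e')
  sorted[5] = bcdedeacc$dbaebeb  (last char: 'b')
  sorted[6] = bebbcdedeacc$dbae  (last char: 'e')
  sorted[7] = c$dbaebebbcdedeac  (last char: 'c')
  sorted[8] = cc$dbaebebbcdedea  (last char: 'a')
  sorted[9] = cdedeacc$dbaebebb  (last char: 'b')
  sorted[10] = dbaebebbcdedeacc$  (last char: '$')
  sorted[11] = deacc$dbaebebbcde  (last char: 'e')
  sorted[12] = dedeacc$dbaebebbc  (last char: 'c')
  sorted[13] = eacc$dbaebebbcded  (last char: 'd')
  sorted[14] = ebbcdedeacc$dbaeb  (last char: 'b')
  sorted[15] = ebebbcdedeacc$dba  (last char: 'a')
  sorted[16] = edeacc$dbaebebbcd  (last char: 'd')
Last column: cebdebecab$ecdbad
Original string S is at sorted index 10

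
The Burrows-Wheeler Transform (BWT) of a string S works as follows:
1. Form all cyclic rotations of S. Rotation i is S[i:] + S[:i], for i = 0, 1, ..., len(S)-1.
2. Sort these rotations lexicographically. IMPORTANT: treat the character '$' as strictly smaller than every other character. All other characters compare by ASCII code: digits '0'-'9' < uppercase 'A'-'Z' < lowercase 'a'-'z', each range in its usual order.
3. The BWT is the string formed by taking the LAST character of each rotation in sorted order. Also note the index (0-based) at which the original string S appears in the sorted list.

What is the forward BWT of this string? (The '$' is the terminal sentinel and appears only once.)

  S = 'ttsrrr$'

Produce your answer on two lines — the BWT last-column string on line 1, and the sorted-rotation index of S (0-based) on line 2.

All 7 rotations (rotation i = S[i:]+S[:i]):
  rot[0] = ttsrrr$
  rot[1] = tsrrr$t
  rot[2] = srrr$tt
  rot[3] = rrr$tts
  rot[4] = rr$ttsr
  rot[5] = r$ttsrr
  rot[6] = $ttsrrr
Sorted (with $ < everything):
  sorted[0] = $ttsrrr  (last char: 'r')
  sorted[1] = r$ttsrr  (last char: 'r')
  sorted[2] = rr$ttsr  (last char: 'r')
  sorted[3] = rrr$tts  (last char: 's')
  sorted[4] = srrr$tt  (last char: 't')
  sorted[5] = tsrrr$t  (last char: 't')
  sorted[6] = ttsrrr$  (last char: '$')
Last column: rrrstt$
Original string S is at sorted index 6

Answer: rrrstt$
6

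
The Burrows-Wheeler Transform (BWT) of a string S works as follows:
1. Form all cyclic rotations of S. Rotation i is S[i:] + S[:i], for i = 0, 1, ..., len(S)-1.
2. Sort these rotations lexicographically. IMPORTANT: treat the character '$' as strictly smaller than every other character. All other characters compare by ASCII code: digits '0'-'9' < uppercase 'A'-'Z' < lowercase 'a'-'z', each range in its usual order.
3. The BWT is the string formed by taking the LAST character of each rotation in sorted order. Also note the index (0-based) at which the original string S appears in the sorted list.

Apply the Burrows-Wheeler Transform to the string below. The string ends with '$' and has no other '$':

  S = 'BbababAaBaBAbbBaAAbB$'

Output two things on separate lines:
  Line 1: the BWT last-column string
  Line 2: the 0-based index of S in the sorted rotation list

Answer: BabABbaba$BBAbbaAbaBA
9

Derivation:
All 21 rotations (rotation i = S[i:]+S[:i]):
  rot[0] = BbababAaBaBAbbBaAAbB$
  rot[1] = bababAaBaBAbbBaAAbB$B
  rot[2] = ababAaBaBAbbBaAAbB$Bb
  rot[3] = babAaBaBAbbBaAAbB$Bba
  rot[4] = abAaBaBAbbBaAAbB$Bbab
  rot[5] = bAaBaBAbbBaAAbB$Bbaba
  rot[6] = AaBaBAbbBaAAbB$Bbabab
  rot[7] = aBaBAbbBaAAbB$BbababA
  rot[8] = BaBAbbBaAAbB$BbababAa
  rot[9] = aBAbbBaAAbB$BbababAaB
  rot[10] = BAbbBaAAbB$BbababAaBa
  rot[11] = AbbBaAAbB$BbababAaBaB
  rot[12] = bbBaAAbB$BbababAaBaBA
  rot[13] = bBaAAbB$BbababAaBaBAb
  rot[14] = BaAAbB$BbababAaBaBAbb
  rot[15] = aAAbB$BbababAaBaBAbbB
  rot[16] = AAbB$BbababAaBaBAbbBa
  rot[17] = AbB$BbababAaBaBAbbBaA
  rot[18] = bB$BbababAaBaBAbbBaAA
  rot[19] = B$BbababAaBaBAbbBaAAb
  rot[20] = $BbababAaBaBAbbBaAAbB
Sorted (with $ < everything):
  sorted[0] = $BbababAaBaBAbbBaAAbB  (last char: 'B')
  sorted[1] = AAbB$BbababAaBaBAbbBa  (last char: 'a')
  sorted[2] = AaBaBAbbBaAAbB$Bbabab  (last char: 'b')
  sorted[3] = AbB$BbababAaBaBAbbBaA  (last char: 'A')
  sorted[4] = AbbBaAAbB$BbababAaBaB  (last char: 'B')
  sorted[5] = B$BbababAaBaBAbbBaAAb  (last char: 'b')
  sorted[6] = BAbbBaAAbB$BbababAaBa  (last char: 'a')
  sorted[7] = BaAAbB$BbababAaBaBAbb  (last char: 'b')
  sorted[8] = BaBAbbBaAAbB$BbababAa  (last char: 'a')
  sorted[9] = BbababAaBaBAbbBaAAbB$  (last char: '$')
  sorted[10] = aAAbB$BbababAaBaBAbbB  (last char: 'B')
  sorted[11] = aBAbbBaAAbB$BbababAaB  (last char: 'B')
  sorted[12] = aBaBAbbBaAAbB$BbababA  (last char: 'A')
  sorted[13] = abAaBaBAbbBaAAbB$Bbab  (last char: 'b')
  sorted[14] = ababAaBaBAbbBaAAbB$Bb  (last char: 'b')
  sorted[15] = bAaBaBAbbBaAAbB$Bbaba  (last char: 'a')
  sorted[16] = bB$BbababAaBaBAbbBaAA  (last char: 'A')
  sorted[17] = bBaAAbB$BbababAaBaBAb  (last char: 'b')
  sorted[18] = babAaBaBAbbBaAAbB$Bba  (last char: 'a')
  sorted[19] = bababAaBaBAbbBaAAbB$B  (last char: 'B')
  sorted[20] = bbBaAAbB$BbababAaBaBA  (last char: 'A')
Last column: BabABbaba$BBAbbaAbaBA
Original string S is at sorted index 9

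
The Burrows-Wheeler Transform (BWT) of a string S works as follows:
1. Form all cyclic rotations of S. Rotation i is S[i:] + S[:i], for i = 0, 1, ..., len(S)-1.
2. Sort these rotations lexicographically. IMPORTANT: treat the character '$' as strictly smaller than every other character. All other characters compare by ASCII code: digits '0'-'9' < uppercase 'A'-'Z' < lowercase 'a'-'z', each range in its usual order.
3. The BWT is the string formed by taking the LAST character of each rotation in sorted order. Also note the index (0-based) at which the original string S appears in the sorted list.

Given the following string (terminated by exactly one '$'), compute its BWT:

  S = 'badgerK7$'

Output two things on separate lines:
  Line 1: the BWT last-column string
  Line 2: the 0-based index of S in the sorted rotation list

Answer: 7Krb$agde
4

Derivation:
All 9 rotations (rotation i = S[i:]+S[:i]):
  rot[0] = badgerK7$
  rot[1] = adgerK7$b
  rot[2] = dgerK7$ba
  rot[3] = gerK7$bad
  rot[4] = erK7$badg
  rot[5] = rK7$badge
  rot[6] = K7$badger
  rot[7] = 7$badgerK
  rot[8] = $badgerK7
Sorted (with $ < everything):
  sorted[0] = $badgerK7  (last char: '7')
  sorted[1] = 7$badgerK  (last char: 'K')
  sorted[2] = K7$badger  (last char: 'r')
  sorted[3] = adgerK7$b  (last char: 'b')
  sorted[4] = badgerK7$  (last char: '$')
  sorted[5] = dgerK7$ba  (last char: 'a')
  sorted[6] = erK7$badg  (last char: 'g')
  sorted[7] = gerK7$bad  (last char: 'd')
  sorted[8] = rK7$badge  (last char: 'e')
Last column: 7Krb$agde
Original string S is at sorted index 4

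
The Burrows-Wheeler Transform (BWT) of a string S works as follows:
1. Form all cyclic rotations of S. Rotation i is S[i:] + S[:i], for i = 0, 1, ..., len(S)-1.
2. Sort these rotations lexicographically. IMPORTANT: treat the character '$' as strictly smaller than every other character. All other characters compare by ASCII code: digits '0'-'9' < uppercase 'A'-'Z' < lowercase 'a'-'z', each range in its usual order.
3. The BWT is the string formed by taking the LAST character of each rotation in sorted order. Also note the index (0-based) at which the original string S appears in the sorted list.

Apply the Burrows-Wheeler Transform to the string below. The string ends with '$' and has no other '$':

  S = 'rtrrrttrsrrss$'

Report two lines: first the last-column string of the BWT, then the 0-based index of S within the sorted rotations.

All 14 rotations (rotation i = S[i:]+S[:i]):
  rot[0] = rtrrrttrsrrss$
  rot[1] = trrrttrsrrss$r
  rot[2] = rrrttrsrrss$rt
  rot[3] = rrttrsrrss$rtr
  rot[4] = rttrsrrss$rtrr
  rot[5] = ttrsrrss$rtrrr
  rot[6] = trsrrss$rtrrrt
  rot[7] = rsrrss$rtrrrtt
  rot[8] = srrss$rtrrrttr
  rot[9] = rrss$rtrrrttrs
  rot[10] = rss$rtrrrttrsr
  rot[11] = ss$rtrrrttrsrr
  rot[12] = s$rtrrrttrsrrs
  rot[13] = $rtrrrttrsrrss
Sorted (with $ < everything):
  sorted[0] = $rtrrrttrsrrss  (last char: 's')
  sorted[1] = rrrttrsrrss$rt  (last char: 't')
  sorted[2] = rrss$rtrrrttrs  (last char: 's')
  sorted[3] = rrttrsrrss$rtr  (last char: 'r')
  sorted[4] = rsrrss$rtrrrtt  (last char: 't')
  sorted[5] = rss$rtrrrttrsr  (last char: 'r')
  sorted[6] = rtrrrttrsrrss$  (last char: '$')
  sorted[7] = rttrsrrss$rtrr  (last char: 'r')
  sorted[8] = s$rtrrrttrsrrs  (last char: 's')
  sorted[9] = srrss$rtrrrttr  (last char: 'r')
  sorted[10] = ss$rtrrrttrsrr  (last char: 'r')
  sorted[11] = trrrttrsrrss$r  (last char: 'r')
  sorted[12] = trsrrss$rtrrrt  (last char: 't')
  sorted[13] = ttrsrrss$rtrrr  (last char: 'r')
Last column: stsrtr$rsrrrtr
Original string S is at sorted index 6

Answer: stsrtr$rsrrrtr
6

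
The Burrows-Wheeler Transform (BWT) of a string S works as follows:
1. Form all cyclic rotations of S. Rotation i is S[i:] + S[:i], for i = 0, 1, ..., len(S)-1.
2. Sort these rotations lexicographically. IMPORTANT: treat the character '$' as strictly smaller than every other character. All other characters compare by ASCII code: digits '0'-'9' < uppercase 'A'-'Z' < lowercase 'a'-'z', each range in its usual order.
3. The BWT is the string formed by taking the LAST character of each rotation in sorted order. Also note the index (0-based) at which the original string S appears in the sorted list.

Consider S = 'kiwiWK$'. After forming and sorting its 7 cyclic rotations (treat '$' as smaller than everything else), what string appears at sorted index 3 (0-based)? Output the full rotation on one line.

Answer: iWK$kiw

Derivation:
All 7 rotations (rotation i = S[i:]+S[:i]):
  rot[0] = kiwiWK$
  rot[1] = iwiWK$k
  rot[2] = wiWK$ki
  rot[3] = iWK$kiw
  rot[4] = WK$kiwi
  rot[5] = K$kiwiW
  rot[6] = $kiwiWK
Sorted (with $ < everything):
  sorted[0] = $kiwiWK
  sorted[1] = K$kiwiW
  sorted[2] = WK$kiwi
  sorted[3] = iWK$kiw
  sorted[4] = iwiWK$k
  sorted[5] = kiwiWK$
  sorted[6] = wiWK$ki
sorted[3] = iWK$kiw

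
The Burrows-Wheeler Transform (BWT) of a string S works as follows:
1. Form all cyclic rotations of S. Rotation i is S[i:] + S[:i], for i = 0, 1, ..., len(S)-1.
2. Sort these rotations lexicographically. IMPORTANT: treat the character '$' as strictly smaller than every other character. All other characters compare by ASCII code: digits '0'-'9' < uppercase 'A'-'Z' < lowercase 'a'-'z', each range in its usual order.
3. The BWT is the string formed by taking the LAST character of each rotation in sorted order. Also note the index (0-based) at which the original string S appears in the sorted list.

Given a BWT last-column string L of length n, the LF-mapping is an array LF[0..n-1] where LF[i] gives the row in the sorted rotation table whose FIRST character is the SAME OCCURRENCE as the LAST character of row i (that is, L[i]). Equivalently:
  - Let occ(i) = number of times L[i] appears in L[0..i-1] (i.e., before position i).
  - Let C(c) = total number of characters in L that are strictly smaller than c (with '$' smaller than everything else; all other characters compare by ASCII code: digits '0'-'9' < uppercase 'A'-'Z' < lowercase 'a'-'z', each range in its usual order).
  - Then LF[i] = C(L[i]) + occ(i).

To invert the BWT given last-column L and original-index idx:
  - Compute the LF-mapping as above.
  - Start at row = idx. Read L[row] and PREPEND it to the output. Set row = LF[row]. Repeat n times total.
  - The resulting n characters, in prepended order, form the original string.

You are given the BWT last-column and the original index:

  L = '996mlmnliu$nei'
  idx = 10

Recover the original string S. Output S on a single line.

LF mapping: 2 3 1 9 7 10 11 8 5 13 0 12 4 6
Walk LF starting at row 10, prepending L[row]:
  step 1: row=10, L[10]='$', prepend. Next row=LF[10]=0
  step 2: row=0, L[0]='9', prepend. Next row=LF[0]=2
  step 3: row=2, L[2]='6', prepend. Next row=LF[2]=1
  step 4: row=1, L[1]='9', prepend. Next row=LF[1]=3
  step 5: row=3, L[3]='m', prepend. Next row=LF[3]=9
  step 6: row=9, L[9]='u', prepend. Next row=LF[9]=13
  step 7: row=13, L[13]='i', prepend. Next row=LF[13]=6
  step 8: row=6, L[6]='n', prepend. Next row=LF[6]=11
  step 9: row=11, L[11]='n', prepend. Next row=LF[11]=12
  step 10: row=12, L[12]='e', prepend. Next row=LF[12]=4
  step 11: row=4, L[4]='l', prepend. Next row=LF[4]=7
  step 12: row=7, L[7]='l', prepend. Next row=LF[7]=8
  step 13: row=8, L[8]='i', prepend. Next row=LF[8]=5
  step 14: row=5, L[5]='m', prepend. Next row=LF[5]=10
Reversed output: millennium969$

Answer: millennium969$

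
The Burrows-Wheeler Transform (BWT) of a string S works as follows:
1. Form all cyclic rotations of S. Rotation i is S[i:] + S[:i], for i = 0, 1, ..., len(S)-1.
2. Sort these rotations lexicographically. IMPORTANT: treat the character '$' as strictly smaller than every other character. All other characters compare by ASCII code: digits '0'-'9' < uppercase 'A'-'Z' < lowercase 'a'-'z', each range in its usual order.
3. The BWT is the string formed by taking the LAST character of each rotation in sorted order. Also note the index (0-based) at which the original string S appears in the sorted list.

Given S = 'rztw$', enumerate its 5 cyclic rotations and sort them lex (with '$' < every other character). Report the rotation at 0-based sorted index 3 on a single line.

Answer: w$rzt

Derivation:
All 5 rotations (rotation i = S[i:]+S[:i]):
  rot[0] = rztw$
  rot[1] = ztw$r
  rot[2] = tw$rz
  rot[3] = w$rzt
  rot[4] = $rztw
Sorted (with $ < everything):
  sorted[0] = $rztw
  sorted[1] = rztw$
  sorted[2] = tw$rz
  sorted[3] = w$rzt
  sorted[4] = ztw$r
sorted[3] = w$rzt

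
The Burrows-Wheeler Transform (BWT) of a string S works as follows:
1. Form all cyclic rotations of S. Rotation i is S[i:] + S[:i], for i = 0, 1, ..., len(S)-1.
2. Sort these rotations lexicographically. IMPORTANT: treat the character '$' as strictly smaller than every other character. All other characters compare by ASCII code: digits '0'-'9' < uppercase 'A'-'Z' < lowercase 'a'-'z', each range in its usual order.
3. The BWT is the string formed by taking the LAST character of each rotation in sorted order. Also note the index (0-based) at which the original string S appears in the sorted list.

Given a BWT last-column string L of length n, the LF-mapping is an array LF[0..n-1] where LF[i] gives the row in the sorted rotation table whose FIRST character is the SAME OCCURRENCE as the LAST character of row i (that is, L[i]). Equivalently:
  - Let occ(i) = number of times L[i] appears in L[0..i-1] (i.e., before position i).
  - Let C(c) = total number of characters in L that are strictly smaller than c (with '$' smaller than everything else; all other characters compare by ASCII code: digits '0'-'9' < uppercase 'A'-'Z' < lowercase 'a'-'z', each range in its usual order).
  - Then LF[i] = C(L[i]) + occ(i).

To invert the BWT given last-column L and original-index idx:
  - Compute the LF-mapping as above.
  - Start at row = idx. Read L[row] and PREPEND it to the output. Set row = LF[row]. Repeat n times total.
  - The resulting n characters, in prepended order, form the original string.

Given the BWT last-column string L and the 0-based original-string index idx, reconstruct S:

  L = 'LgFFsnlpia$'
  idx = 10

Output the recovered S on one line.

Answer: saplingFFL$

Derivation:
LF mapping: 3 5 1 2 10 8 7 9 6 4 0
Walk LF starting at row 10, prepending L[row]:
  step 1: row=10, L[10]='$', prepend. Next row=LF[10]=0
  step 2: row=0, L[0]='L', prepend. Next row=LF[0]=3
  step 3: row=3, L[3]='F', prepend. Next row=LF[3]=2
  step 4: row=2, L[2]='F', prepend. Next row=LF[2]=1
  step 5: row=1, L[1]='g', prepend. Next row=LF[1]=5
  step 6: row=5, L[5]='n', prepend. Next row=LF[5]=8
  step 7: row=8, L[8]='i', prepend. Next row=LF[8]=6
  step 8: row=6, L[6]='l', prepend. Next row=LF[6]=7
  step 9: row=7, L[7]='p', prepend. Next row=LF[7]=9
  step 10: row=9, L[9]='a', prepend. Next row=LF[9]=4
  step 11: row=4, L[4]='s', prepend. Next row=LF[4]=10
Reversed output: saplingFFL$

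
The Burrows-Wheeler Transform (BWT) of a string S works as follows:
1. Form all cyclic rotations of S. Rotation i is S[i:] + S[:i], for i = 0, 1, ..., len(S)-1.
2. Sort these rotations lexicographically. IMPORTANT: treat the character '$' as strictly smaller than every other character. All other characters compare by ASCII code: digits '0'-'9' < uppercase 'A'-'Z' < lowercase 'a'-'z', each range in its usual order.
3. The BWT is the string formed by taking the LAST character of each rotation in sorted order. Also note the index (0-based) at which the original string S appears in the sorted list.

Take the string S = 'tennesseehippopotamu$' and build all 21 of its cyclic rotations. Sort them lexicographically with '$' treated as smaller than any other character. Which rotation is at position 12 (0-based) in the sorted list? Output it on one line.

All 21 rotations (rotation i = S[i:]+S[:i]):
  rot[0] = tennesseehippopotamu$
  rot[1] = ennesseehippopotamu$t
  rot[2] = nnesseehippopotamu$te
  rot[3] = nesseehippopotamu$ten
  rot[4] = esseehippopotamu$tenn
  rot[5] = sseehippopotamu$tenne
  rot[6] = seehippopotamu$tennes
  rot[7] = eehippopotamu$tenness
  rot[8] = ehippopotamu$tennesse
  rot[9] = hippopotamu$tennessee
  rot[10] = ippopotamu$tennesseeh
  rot[11] = ppopotamu$tennesseehi
  rot[12] = popotamu$tennesseehip
  rot[13] = opotamu$tennesseehipp
  rot[14] = potamu$tennesseehippo
  rot[15] = otamu$tennesseehippop
  rot[16] = tamu$tennesseehippopo
  rot[17] = amu$tennesseehippopot
  rot[18] = mu$tennesseehippopota
  rot[19] = u$tennesseehippopotam
  rot[20] = $tennesseehippopotamu
Sorted (with $ < everything):
  sorted[0] = $tennesseehippopotamu
  sorted[1] = amu$tennesseehippopot
  sorted[2] = eehippopotamu$tenness
  sorted[3] = ehippopotamu$tennesse
  sorted[4] = ennesseehippopotamu$t
  sorted[5] = esseehippopotamu$tenn
  sorted[6] = hippopotamu$tennessee
  sorted[7] = ippopotamu$tennesseeh
  sorted[8] = mu$tennesseehippopota
  sorted[9] = nesseehippopotamu$ten
  sorted[10] = nnesseehippopotamu$te
  sorted[11] = opotamu$tennesseehipp
  sorted[12] = otamu$tennesseehippop
  sorted[13] = popotamu$tennesseehip
  sorted[14] = potamu$tennesseehippo
  sorted[15] = ppopotamu$tennesseehi
  sorted[16] = seehippopotamu$tennes
  sorted[17] = sseehippopotamu$tenne
  sorted[18] = tamu$tennesseehippopo
  sorted[19] = tennesseehippopotamu$
  sorted[20] = u$tennesseehippopotam
sorted[12] = otamu$tennesseehippop

Answer: otamu$tennesseehippop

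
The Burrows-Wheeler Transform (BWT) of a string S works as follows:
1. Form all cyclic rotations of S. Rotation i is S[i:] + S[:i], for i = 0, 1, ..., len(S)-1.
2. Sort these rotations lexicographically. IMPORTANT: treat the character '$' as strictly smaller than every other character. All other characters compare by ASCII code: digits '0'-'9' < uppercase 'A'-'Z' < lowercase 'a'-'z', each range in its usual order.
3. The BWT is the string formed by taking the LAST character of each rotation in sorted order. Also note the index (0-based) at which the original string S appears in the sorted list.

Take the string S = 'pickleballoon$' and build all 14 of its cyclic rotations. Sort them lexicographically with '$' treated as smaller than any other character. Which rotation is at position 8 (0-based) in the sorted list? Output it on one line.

Answer: lloon$pickleba

Derivation:
All 14 rotations (rotation i = S[i:]+S[:i]):
  rot[0] = pickleballoon$
  rot[1] = ickleballoon$p
  rot[2] = ckleballoon$pi
  rot[3] = kleballoon$pic
  rot[4] = leballoon$pick
  rot[5] = eballoon$pickl
  rot[6] = balloon$pickle
  rot[7] = alloon$pickleb
  rot[8] = lloon$pickleba
  rot[9] = loon$picklebal
  rot[10] = oon$pickleball
  rot[11] = on$pickleballo
  rot[12] = n$pickleballoo
  rot[13] = $pickleballoon
Sorted (with $ < everything):
  sorted[0] = $pickleballoon
  sorted[1] = alloon$pickleb
  sorted[2] = balloon$pickle
  sorted[3] = ckleballoon$pi
  sorted[4] = eballoon$pickl
  sorted[5] = ickleballoon$p
  sorted[6] = kleballoon$pic
  sorted[7] = leballoon$pick
  sorted[8] = lloon$pickleba
  sorted[9] = loon$picklebal
  sorted[10] = n$pickleballoo
  sorted[11] = on$pickleballo
  sorted[12] = oon$pickleball
  sorted[13] = pickleballoon$
sorted[8] = lloon$pickleba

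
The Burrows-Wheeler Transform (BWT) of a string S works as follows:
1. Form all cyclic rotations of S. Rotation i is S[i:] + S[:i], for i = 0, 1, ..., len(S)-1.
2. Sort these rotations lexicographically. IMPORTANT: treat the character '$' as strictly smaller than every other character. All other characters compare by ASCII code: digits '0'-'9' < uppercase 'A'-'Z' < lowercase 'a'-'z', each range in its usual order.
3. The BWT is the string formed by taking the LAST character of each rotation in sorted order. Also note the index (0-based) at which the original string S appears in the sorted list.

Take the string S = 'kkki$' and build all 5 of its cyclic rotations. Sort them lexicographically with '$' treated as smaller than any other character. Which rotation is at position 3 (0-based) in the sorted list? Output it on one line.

All 5 rotations (rotation i = S[i:]+S[:i]):
  rot[0] = kkki$
  rot[1] = kki$k
  rot[2] = ki$kk
  rot[3] = i$kkk
  rot[4] = $kkki
Sorted (with $ < everything):
  sorted[0] = $kkki
  sorted[1] = i$kkk
  sorted[2] = ki$kk
  sorted[3] = kki$k
  sorted[4] = kkki$
sorted[3] = kki$k

Answer: kki$k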